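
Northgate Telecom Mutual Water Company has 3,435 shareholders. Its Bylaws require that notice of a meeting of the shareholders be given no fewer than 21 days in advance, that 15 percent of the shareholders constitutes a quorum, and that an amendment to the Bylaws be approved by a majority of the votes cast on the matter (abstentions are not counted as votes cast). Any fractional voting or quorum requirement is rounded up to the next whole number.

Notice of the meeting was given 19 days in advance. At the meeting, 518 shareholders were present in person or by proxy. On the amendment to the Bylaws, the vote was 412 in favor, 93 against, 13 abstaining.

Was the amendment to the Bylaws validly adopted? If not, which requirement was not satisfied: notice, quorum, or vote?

Notice: 19 days given; 21 required. Not satisfied.
Quorum: 15% of 3,435 = 515.25, rounded up to 516; 518 present. Satisfied.
Vote: requires a majority of the votes cast (518 − 13 abstaining = 505); a majority of 505 is 253, so 253 needed; 412 in favor. Satisfied.

Invalid — notice requirement not satisfied.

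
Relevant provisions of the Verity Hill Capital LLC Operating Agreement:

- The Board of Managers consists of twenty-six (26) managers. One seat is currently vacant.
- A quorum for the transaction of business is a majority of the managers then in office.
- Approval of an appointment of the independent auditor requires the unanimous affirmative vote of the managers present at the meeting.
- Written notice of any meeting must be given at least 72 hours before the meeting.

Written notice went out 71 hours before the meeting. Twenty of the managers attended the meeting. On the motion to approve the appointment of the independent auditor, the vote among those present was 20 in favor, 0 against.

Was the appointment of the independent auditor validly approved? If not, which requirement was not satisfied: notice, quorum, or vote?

Invalid — notice requirement not satisfied.

Notice: 71 hours given; 72 required (71 < 72). Not satisfied.
Quorum: 20 present; quorum is 13. Satisfied.
Vote: the appointment of the independent auditor requires the unanimous vote of the managers present (20). Unanimous means all 20, so 20 affirmative votes are needed; 20 voted in favor. Satisfied.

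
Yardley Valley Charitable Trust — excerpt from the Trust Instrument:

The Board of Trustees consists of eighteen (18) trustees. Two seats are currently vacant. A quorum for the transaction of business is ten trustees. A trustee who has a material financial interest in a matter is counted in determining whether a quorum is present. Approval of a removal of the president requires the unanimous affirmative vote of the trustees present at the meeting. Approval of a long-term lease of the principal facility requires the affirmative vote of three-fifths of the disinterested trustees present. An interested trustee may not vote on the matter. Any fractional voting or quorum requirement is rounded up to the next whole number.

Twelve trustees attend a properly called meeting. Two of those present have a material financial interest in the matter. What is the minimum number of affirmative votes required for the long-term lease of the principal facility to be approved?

6

The long-term lease of the principal facility requires three-fifths of the disinterested trustees present (12 − 2 = 10).
3/5 of 10 = 6.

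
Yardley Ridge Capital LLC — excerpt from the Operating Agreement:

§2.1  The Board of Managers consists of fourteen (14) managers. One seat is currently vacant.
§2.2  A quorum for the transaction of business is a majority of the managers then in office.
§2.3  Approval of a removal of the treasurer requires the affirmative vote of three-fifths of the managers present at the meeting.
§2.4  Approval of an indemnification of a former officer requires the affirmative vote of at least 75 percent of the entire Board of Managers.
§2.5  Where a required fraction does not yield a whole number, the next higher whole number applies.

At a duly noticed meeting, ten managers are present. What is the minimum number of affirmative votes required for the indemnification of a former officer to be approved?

11

The indemnification of a former officer requires three-fourths of the entire Board of Managers (14).
3/4 of 14 = 10.50, rounded up to 11.
(Only 10 can vote, so the indemnification of a former officer cannot pass at this meeting, but the required vote is still 11.)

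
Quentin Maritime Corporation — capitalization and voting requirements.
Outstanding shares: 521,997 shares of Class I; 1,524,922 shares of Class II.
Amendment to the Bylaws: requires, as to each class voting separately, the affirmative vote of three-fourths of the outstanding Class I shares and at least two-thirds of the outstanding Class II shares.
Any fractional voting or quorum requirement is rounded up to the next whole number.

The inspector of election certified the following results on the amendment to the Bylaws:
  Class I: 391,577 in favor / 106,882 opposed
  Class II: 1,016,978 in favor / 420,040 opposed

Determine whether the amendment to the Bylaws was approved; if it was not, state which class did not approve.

Class I: 3/4 of 521997 = 391497.75, rounded up to 391498; 391,498 required, 391,577 in favor — approved.
Class II: 2/3 of 1524922 = 1016614.67, rounded up to 1016615; 1,016,615 required, 1,016,978 in favor — approved.

Approved — every class gave the required vote.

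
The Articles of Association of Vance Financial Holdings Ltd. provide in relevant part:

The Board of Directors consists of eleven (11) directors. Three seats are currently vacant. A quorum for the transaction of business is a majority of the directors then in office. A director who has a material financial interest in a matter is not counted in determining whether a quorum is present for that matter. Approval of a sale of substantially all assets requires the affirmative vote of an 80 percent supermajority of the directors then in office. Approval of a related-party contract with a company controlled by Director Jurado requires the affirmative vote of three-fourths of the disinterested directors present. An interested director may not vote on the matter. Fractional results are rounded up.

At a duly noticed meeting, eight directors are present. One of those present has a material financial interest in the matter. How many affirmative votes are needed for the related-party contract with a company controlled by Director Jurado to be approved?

6

The related-party contract with a company controlled by Director Jurado requires three-fourths of the disinterested directors present (8 − 1 = 7).
3/4 of 7 = 5.25, rounded up to 6.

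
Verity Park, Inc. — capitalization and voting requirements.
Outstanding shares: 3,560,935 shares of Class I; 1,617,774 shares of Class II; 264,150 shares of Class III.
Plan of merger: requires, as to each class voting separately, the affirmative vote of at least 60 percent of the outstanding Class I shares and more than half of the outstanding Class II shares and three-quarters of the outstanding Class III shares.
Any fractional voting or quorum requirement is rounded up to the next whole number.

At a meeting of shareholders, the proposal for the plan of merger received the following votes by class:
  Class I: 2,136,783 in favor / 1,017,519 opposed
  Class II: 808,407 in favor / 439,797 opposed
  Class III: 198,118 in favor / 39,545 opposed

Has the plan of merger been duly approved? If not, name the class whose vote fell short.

Class I: 3/5 of 3560935 = 2136561; 2,136,561 required, 2,136,783 in favor — approved.
Class II: a majority of 1617774 is 808888; 808,888 required, 808,407 in favor — not approved.
Class III: 3/4 of 264150 = 198112.50, rounded up to 198113; 198,113 required, 198,118 in favor — approved.

Not approved — the Class II shares did not give the required vote.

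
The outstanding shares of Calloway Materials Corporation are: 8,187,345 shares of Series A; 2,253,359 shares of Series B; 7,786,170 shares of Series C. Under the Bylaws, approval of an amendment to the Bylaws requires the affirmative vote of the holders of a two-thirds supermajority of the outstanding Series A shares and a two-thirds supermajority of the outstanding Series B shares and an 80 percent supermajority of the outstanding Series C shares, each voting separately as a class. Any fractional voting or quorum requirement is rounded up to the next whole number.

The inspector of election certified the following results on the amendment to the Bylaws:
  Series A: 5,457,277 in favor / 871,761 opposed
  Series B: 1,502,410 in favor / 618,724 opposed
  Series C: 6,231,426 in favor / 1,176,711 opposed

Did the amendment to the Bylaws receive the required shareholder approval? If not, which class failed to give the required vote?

Series A: 2/3 of 8187345 = 5458230; 5,458,230 required, 5,457,277 in favor — not approved.
Series B: 2/3 of 2253359 = 1502239.33, rounded up to 1502240; 1,502,240 required, 1,502,410 in favor — approved.
Series C: 4/5 of 7786170 = 6228936; 6,228,936 required, 6,231,426 in favor — approved.

Not approved — the Series A shares did not give the required vote.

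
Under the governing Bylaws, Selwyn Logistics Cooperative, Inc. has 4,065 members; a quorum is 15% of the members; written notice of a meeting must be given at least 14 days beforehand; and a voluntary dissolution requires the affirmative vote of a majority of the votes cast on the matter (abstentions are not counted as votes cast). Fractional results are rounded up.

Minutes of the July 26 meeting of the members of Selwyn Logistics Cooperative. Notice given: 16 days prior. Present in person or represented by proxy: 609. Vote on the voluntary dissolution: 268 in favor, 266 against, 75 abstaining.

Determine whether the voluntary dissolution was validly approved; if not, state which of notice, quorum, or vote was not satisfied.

Invalid — quorum requirement not satisfied.

Notice: 16 days given; 14 required. Satisfied.
Quorum: 15% of 4,065 = 609.75, rounded up to 610; 609 present. Not satisfied.
Vote: requires a majority of the votes cast (609 − 75 abstaining = 534); a majority of 534 is 268, so 268 needed; 268 in favor. Satisfied.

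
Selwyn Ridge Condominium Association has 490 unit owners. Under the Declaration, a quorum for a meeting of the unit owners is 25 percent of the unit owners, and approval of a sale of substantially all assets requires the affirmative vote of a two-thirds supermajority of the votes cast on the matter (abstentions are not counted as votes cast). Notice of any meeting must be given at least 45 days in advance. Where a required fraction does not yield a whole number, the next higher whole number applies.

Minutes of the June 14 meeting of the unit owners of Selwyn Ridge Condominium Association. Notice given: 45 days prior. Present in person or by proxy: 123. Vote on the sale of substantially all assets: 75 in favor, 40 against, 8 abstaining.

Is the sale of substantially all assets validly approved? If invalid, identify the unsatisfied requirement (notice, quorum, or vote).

Notice: 45 days given; 45 required. Satisfied.
Quorum: 25% of 490 = 122.50, rounded up to 123; 123 present. Satisfied.
Vote: requires two-thirds of the votes cast (123 − 8 abstaining = 115); 2/3 of 115 = 76.67, rounded up to 77, so 77 needed; 75 in favor. Not satisfied.

Invalid — vote requirement not satisfied.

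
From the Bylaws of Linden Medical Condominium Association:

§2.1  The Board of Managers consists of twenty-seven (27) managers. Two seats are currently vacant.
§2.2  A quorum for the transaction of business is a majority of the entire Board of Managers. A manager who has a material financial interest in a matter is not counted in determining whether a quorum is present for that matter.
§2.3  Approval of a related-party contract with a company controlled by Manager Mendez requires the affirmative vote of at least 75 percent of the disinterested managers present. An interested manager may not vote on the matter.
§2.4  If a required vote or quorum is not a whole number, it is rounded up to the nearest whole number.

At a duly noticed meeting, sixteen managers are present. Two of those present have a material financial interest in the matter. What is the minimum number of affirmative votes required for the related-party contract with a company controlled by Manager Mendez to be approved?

The related-party contract with a company controlled by Manager Mendez requires three-fourths of the disinterested managers present (16 − 2 = 14).
3/4 of 14 = 10.50, rounded up to 11.

11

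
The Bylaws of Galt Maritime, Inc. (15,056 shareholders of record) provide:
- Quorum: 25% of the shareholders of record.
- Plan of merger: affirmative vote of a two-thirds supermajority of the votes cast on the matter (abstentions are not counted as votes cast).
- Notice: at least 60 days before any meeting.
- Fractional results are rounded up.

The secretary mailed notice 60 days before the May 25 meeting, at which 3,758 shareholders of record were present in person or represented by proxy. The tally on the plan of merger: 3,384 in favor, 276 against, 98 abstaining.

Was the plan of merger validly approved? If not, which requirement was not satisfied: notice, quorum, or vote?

Notice: 60 days given; 60 required. Satisfied.
Quorum: 25% of 15,056 = 3,764; 3,758 present. Not satisfied.
Vote: requires two-thirds of the votes cast (3,758 − 98 abstaining = 3,660); 2/3 of 3660 = 2440, so 2,440 needed; 3,384 in favor. Satisfied.

Invalid — quorum requirement not satisfied.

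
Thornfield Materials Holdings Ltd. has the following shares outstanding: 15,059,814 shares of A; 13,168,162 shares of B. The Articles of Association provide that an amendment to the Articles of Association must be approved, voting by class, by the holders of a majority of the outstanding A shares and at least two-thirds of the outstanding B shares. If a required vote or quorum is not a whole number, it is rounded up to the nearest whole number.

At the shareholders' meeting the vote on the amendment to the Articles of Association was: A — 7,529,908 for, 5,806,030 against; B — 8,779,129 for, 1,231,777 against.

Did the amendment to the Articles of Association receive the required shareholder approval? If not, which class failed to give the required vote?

Approved — every class gave the required vote.

A: a majority of 15059814 is 7529908; 7,529,908 required, 7,529,908 in favor — approved.
B: 2/3 of 13168162 = 8778774.67, rounded up to 8778775; 8,778,775 required, 8,779,129 in favor — approved.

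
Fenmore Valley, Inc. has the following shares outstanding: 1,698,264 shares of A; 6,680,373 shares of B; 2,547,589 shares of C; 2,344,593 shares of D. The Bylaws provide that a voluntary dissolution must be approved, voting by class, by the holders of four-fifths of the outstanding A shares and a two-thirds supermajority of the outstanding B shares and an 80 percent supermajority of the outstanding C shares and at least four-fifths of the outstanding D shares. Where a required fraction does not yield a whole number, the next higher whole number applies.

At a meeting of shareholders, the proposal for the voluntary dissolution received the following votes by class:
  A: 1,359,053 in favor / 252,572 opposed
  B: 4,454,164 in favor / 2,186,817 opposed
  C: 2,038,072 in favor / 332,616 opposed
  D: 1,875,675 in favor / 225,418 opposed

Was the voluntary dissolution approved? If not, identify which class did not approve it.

A: 4/5 of 1698264 = 1358611.20, rounded up to 1358612; 1,358,612 required, 1,359,053 in favor — approved.
B: 2/3 of 6680373 = 4453582; 4,453,582 required, 4,454,164 in favor — approved.
C: 4/5 of 2547589 = 2038071.20, rounded up to 2038072; 2,038,072 required, 2,038,072 in favor — approved.
D: 4/5 of 2344593 = 1875674.40, rounded up to 1875675; 1,875,675 required, 1,875,675 in favor — approved.

Approved — every class gave the required vote.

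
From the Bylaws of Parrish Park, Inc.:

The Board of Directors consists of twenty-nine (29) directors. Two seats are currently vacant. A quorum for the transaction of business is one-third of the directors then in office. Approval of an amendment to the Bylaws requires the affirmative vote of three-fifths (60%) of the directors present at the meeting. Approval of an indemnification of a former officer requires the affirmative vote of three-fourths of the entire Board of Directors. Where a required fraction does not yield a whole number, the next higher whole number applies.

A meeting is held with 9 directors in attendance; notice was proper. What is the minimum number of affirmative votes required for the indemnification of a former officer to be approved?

The indemnification of a former officer requires three-fourths of the entire Board of Directors (29).
3/4 of 29 = 21.75, rounded up to 22.
(Only 9 can vote, so the indemnification of a former officer cannot pass at this meeting, but the required vote is still 22.)

22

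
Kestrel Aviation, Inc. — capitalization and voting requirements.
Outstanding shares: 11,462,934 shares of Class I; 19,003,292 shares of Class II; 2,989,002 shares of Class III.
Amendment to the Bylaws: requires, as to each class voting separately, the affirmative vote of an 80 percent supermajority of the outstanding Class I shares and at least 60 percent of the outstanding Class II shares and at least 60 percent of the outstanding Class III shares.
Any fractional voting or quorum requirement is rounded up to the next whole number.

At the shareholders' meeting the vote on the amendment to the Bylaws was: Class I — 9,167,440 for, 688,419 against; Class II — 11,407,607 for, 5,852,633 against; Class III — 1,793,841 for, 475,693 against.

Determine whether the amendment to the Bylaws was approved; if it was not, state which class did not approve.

Not approved — the Class I shares did not give the required vote.

Class I: 4/5 of 11462934 = 9170347.20, rounded up to 9170348; 9,170,348 required, 9,167,440 in favor — not approved.
Class II: 3/5 of 19003292 = 11401975.20, rounded up to 11401976; 11,401,976 required, 11,407,607 in favor — approved.
Class III: 3/5 of 2989002 = 1793401.20, rounded up to 1793402; 1,793,402 required, 1,793,841 in favor — approved.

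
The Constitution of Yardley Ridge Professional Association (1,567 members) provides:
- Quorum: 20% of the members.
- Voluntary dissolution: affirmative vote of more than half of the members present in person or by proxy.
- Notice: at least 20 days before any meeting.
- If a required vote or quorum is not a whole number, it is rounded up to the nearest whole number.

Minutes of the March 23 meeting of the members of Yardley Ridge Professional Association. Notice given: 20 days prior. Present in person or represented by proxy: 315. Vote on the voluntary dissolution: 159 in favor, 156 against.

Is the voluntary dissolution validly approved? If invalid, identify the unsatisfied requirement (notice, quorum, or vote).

Notice: 20 days given; 20 required. Satisfied.
Quorum: 20% of 1,567 = 313.40, rounded up to 314; 315 present. Satisfied.
Vote: requires a majority of those present (315); a majority of 315 is 158, so 158 needed; 159 in favor. Satisfied.

Valid — all requirements satisfied.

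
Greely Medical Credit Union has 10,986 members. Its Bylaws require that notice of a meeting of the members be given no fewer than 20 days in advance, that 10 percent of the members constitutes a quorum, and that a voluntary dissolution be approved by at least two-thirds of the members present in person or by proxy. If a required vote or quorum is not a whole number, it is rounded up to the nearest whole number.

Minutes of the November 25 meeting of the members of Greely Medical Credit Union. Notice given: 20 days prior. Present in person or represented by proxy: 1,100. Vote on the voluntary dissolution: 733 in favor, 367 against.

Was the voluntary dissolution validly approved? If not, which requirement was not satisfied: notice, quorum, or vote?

Invalid — vote requirement not satisfied.

Notice: 20 days given; 20 required. Satisfied.
Quorum: 10% of 10,986 = 1,098.60, rounded up to 1,099; 1,100 present. Satisfied.
Vote: requires two-thirds of those present (1,100); 2/3 of 1100 = 733.33, rounded up to 734, so 734 needed; 733 in favor. Not satisfied.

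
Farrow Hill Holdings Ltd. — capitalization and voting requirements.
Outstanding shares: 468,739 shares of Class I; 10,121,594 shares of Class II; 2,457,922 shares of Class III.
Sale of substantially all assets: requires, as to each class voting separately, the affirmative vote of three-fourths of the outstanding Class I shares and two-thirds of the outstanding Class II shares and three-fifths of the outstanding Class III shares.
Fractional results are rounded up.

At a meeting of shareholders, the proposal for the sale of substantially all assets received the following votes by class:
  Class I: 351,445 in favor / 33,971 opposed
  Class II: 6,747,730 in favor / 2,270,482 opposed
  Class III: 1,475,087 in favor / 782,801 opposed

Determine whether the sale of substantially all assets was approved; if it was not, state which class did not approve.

Not approved — the Class I shares did not give the required vote.

Class I: 3/4 of 468739 = 351554.25, rounded up to 351555; 351,555 required, 351,445 in favor — not approved.
Class II: 2/3 of 10121594 = 6747729.33, rounded up to 6747730; 6,747,730 required, 6,747,730 in favor — approved.
Class III: 3/5 of 2457922 = 1474753.20, rounded up to 1474754; 1,474,754 required, 1,475,087 in favor — approved.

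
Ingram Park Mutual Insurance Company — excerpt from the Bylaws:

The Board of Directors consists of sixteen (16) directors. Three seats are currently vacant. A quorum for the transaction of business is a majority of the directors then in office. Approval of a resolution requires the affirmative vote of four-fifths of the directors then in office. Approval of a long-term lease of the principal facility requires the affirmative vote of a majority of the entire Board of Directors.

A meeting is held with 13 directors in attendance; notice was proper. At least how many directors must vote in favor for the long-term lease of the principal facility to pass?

The long-term lease of the principal facility requires a majority of the entire Board of Directors (16).
A majority of 16 is 9.

9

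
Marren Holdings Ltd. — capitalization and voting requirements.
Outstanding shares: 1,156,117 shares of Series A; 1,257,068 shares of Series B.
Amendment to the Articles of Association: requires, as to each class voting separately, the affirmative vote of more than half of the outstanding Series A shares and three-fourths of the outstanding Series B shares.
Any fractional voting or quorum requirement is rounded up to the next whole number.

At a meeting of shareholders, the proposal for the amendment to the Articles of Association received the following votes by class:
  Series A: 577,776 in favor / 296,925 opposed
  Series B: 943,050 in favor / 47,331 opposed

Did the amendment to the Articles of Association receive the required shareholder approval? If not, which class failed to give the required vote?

Series A: a majority of 1156117 is 578059; 578,059 required, 577,776 in favor — not approved.
Series B: 3/4 of 1257068 = 942801; 942,801 required, 943,050 in favor — approved.

Not approved — the Series A shares did not give the required vote.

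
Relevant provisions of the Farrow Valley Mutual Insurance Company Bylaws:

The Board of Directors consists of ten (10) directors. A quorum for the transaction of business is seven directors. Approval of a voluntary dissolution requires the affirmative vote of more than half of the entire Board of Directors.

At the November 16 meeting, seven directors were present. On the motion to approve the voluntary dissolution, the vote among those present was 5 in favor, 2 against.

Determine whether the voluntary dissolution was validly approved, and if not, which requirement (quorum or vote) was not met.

Invalid — vote requirement not satisfied.

Quorum: 7 present; quorum is 7. Satisfied.
Vote: the voluntary dissolution requires a majority of the entire Board of Directors (10). A majority of 10 is 6, so 6 affirmative votes are needed; 5 voted in favor. Not satisfied.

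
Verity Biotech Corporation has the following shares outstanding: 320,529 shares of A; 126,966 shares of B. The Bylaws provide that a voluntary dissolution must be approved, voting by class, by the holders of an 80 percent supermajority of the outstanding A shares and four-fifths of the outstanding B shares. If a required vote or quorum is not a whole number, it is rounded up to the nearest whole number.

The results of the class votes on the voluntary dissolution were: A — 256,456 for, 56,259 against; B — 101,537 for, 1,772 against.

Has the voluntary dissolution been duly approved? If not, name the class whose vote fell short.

Not approved — the B shares did not give the required vote.

A: 4/5 of 320529 = 256423.20, rounded up to 256424; 256,424 required, 256,456 in favor — approved.
B: 4/5 of 126966 = 101572.80, rounded up to 101573; 101,573 required, 101,537 in favor — not approved.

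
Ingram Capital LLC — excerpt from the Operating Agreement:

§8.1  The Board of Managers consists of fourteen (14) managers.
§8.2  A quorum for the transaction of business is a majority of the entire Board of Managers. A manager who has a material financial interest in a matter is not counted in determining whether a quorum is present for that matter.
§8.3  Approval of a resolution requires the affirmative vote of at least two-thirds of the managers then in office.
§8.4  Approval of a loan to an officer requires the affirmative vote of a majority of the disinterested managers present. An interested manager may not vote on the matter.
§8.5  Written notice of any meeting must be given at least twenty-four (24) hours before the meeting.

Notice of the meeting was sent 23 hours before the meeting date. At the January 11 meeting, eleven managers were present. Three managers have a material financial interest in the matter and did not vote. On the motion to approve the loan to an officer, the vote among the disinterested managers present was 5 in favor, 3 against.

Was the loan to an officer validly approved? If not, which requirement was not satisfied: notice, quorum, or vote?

Invalid — notice requirement not satisfied.

Notice: 23 hours given; 24 required (23 < 24). Not satisfied.
Quorum: 11 present, but the 3 interested managers do not count, leaving 8. Quorum is 8. Satisfied.
Vote: the loan to an officer requires a majority of the disinterested managers present (11 − 3 = 8). A majority of 8 is 5, so 5 affirmative votes are needed; 5 voted in favor. Satisfied.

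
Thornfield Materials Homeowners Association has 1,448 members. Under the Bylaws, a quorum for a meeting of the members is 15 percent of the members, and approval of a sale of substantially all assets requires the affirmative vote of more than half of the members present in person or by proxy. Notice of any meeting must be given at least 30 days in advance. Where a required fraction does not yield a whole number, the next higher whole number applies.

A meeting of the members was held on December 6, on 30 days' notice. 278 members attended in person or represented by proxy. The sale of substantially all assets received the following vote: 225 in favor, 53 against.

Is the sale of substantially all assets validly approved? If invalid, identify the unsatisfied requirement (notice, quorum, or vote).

Valid — all requirements satisfied.

Notice: 30 days given; 30 required. Satisfied.
Quorum: 15% of 1,448 = 217.20, rounded up to 218; 278 present. Satisfied.
Vote: requires a majority of those present (278); a majority of 278 is 140, so 140 needed; 225 in favor. Satisfied.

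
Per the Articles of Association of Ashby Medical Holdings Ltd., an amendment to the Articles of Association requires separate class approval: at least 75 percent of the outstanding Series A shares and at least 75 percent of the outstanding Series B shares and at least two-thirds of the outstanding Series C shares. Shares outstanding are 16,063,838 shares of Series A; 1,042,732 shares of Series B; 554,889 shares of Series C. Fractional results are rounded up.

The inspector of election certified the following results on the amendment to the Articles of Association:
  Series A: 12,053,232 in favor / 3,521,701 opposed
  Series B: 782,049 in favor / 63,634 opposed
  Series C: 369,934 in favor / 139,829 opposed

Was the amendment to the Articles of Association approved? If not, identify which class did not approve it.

Series A: 3/4 of 16063838 = 12047878.50, rounded up to 12047879; 12,047,879 required, 12,053,232 in favor — approved.
Series B: 3/4 of 1042732 = 782049; 782,049 required, 782,049 in favor — approved.
Series C: 2/3 of 554889 = 369926; 369,926 required, 369,934 in favor — approved.

Approved — every class gave the required vote.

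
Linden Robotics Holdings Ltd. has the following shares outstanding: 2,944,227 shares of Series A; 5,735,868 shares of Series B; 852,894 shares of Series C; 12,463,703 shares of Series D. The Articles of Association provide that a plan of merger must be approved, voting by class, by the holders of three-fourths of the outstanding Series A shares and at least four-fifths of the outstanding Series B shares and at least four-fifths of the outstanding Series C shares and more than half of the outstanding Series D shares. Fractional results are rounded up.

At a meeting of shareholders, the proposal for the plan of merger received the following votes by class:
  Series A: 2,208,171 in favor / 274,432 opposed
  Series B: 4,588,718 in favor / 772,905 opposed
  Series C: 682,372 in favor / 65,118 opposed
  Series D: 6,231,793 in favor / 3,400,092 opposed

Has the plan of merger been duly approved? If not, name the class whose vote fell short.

Series A: 3/4 of 2944227 = 2208170.25, rounded up to 2208171; 2,208,171 required, 2,208,171 in favor — approved.
Series B: 4/5 of 5735868 = 4588694.40, rounded up to 4588695; 4,588,695 required, 4,588,718 in favor — approved.
Series C: 4/5 of 852894 = 682315.20, rounded up to 682316; 682,316 required, 682,372 in favor — approved.
Series D: a majority of 12463703 is 6231852; 6,231,852 required, 6,231,793 in favor — not approved.

Not approved — the Series D shares did not give the required vote.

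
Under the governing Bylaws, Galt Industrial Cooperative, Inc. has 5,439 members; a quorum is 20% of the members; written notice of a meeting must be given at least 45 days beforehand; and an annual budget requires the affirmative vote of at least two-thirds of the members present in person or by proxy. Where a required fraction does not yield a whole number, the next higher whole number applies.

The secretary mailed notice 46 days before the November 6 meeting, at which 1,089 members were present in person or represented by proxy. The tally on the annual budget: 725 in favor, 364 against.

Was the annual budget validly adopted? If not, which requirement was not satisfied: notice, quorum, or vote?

Invalid — vote requirement not satisfied.

Notice: 46 days given; 45 required. Satisfied.
Quorum: 20% of 5,439 = 1,087.80, rounded up to 1,088; 1,089 present. Satisfied.
Vote: requires two-thirds of those present (1,089); 2/3 of 1089 = 726, so 726 needed; 725 in favor. Not satisfied.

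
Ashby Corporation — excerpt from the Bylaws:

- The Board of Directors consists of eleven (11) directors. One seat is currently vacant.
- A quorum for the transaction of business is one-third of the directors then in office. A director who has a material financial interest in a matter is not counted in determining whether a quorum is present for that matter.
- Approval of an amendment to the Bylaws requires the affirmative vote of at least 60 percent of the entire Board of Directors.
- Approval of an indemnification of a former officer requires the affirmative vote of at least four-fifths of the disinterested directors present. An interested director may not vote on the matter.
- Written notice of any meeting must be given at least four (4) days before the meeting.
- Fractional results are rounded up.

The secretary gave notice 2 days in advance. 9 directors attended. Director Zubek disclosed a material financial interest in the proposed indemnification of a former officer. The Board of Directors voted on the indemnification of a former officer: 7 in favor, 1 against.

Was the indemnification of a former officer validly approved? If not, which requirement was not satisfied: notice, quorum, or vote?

Notice: 2 days given; 4 required (2 < 4). Not satisfied.
Quorum: 9 present, but the 1 interested director does not count, leaving 8. Quorum is 4. Satisfied.
Vote: the indemnification of a former officer requires four-fifths of the disinterested directors present (9 − 1 = 8). 4/5 of 8 = 6.40, rounded up to 7, so 7 affirmative votes are needed; 7 voted in favor. Satisfied.

Invalid — notice requirement not satisfied.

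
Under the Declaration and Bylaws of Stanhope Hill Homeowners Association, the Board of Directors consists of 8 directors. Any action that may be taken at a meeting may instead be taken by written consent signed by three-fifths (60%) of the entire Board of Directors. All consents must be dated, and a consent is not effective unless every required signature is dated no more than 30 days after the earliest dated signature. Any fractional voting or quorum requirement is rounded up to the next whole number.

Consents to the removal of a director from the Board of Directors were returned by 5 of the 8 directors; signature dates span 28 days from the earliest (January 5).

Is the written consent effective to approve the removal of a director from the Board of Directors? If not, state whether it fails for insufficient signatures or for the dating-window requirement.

Signatures required: three-fifths (60%) of 8 — 3/5 of 8 = 4.80, rounded up to 5, so 5 needed; 5 signed. Sufficient.
Dating window: the latest signature is 28 days after the earliest; the limit is 30 days. Within the window.

Effective — both the signature and dating-window requirements are satisfied.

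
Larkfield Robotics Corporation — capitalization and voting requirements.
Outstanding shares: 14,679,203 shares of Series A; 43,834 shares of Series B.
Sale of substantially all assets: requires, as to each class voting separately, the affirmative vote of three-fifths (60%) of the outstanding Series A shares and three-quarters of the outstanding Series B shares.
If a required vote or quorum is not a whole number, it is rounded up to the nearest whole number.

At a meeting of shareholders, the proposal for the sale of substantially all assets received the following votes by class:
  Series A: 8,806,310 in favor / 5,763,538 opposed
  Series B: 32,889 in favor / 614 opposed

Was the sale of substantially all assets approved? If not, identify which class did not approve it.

Series A: 3/5 of 14679203 = 8807521.80, rounded up to 8807522; 8,807,522 required, 8,806,310 in favor — not approved.
Series B: 3/4 of 43834 = 32875.50, rounded up to 32876; 32,876 required, 32,889 in favor — approved.

Not approved — the Series A shares did not give the required vote.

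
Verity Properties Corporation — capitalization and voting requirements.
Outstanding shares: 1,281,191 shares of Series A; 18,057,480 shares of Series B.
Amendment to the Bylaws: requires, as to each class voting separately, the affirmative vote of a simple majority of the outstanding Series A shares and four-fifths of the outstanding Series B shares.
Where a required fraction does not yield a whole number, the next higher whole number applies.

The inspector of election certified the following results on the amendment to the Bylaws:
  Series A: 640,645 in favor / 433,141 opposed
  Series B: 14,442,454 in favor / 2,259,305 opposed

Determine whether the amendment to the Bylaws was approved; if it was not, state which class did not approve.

Series A: a majority of 1281191 is 640596; 640,596 required, 640,645 in favor — approved.
Series B: 4/5 of 18057480 = 14445984; 14,445,984 required, 14,442,454 in favor — not approved.

Not approved — the Series B shares did not give the required vote.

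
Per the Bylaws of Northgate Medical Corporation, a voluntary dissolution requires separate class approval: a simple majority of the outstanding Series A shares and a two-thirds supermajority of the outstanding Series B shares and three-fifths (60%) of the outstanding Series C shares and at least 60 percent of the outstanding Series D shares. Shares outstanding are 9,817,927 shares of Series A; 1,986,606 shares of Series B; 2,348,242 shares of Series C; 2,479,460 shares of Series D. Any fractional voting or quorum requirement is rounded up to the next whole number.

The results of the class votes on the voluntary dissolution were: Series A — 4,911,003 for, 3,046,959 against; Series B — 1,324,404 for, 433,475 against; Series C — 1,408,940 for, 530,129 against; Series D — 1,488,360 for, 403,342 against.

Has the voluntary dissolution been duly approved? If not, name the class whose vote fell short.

Series A: a majority of 9817927 is 4908964; 4,908,964 required, 4,911,003 in favor — approved.
Series B: 2/3 of 1986606 = 1324404; 1,324,404 required, 1,324,404 in favor — approved.
Series C: 3/5 of 2348242 = 1408945.20, rounded up to 1408946; 1,408,946 required, 1,408,940 in favor — not approved.
Series D: 3/5 of 2479460 = 1487676; 1,487,676 required, 1,488,360 in favor — approved.

Not approved — the Series C shares did not give the required vote.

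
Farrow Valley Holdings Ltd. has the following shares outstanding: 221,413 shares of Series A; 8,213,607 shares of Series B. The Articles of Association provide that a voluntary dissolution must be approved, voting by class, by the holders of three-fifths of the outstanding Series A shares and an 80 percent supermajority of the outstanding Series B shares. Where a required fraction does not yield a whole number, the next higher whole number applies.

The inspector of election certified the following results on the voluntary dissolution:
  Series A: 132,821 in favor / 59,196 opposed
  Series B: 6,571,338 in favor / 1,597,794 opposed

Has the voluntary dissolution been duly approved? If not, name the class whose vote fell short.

Series A: 3/5 of 221413 = 132847.80, rounded up to 132848; 132,848 required, 132,821 in favor — not approved.
Series B: 4/5 of 8213607 = 6570885.60, rounded up to 6570886; 6,570,886 required, 6,571,338 in favor — approved.

Not approved — the Series A shares did not give the required vote.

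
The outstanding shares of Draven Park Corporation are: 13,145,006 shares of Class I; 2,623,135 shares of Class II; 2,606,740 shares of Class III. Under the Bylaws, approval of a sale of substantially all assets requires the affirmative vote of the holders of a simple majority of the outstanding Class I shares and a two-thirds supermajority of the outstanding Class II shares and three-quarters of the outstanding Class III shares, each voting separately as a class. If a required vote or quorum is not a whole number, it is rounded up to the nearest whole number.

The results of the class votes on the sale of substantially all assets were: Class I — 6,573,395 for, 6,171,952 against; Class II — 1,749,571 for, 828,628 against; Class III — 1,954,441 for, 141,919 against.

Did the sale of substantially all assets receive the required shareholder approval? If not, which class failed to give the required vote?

Class I: a majority of 13145006 is 6572504; 6,572,504 required, 6,573,395 in favor — approved.
Class II: 2/3 of 2623135 = 1748756.67, rounded up to 1748757; 1,748,757 required, 1,749,571 in favor — approved.
Class III: 3/4 of 2606740 = 1955055; 1,955,055 required, 1,954,441 in favor — not approved.

Not approved — the Class III shares did not give the required vote.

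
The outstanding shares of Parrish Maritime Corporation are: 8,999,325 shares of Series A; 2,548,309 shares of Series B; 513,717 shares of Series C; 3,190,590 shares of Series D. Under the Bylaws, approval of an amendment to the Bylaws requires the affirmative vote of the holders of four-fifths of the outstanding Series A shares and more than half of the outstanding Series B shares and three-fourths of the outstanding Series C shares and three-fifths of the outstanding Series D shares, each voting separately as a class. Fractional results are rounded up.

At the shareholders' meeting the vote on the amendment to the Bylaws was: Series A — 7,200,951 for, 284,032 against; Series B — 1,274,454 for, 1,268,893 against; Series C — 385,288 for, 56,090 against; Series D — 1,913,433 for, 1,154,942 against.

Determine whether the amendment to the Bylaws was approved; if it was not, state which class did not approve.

Series A: 4/5 of 8999325 = 7199460; 7,199,460 required, 7,200,951 in favor — approved.
Series B: a majority of 2548309 is 1274155; 1,274,155 required, 1,274,454 in favor — approved.
Series C: 3/4 of 513717 = 385287.75, rounded up to 385288; 385,288 required, 385,288 in favor — approved.
Series D: 3/5 of 3190590 = 1914354; 1,914,354 required, 1,913,433 in favor — not approved.

Not approved — the Series D shares did not give the required vote.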